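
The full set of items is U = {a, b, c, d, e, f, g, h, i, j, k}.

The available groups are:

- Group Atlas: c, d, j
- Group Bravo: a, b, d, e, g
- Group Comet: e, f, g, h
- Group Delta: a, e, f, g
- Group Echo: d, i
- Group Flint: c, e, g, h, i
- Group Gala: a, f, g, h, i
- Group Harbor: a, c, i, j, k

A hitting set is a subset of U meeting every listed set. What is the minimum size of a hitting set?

Take T = {e, i, j}. Each listed group contains at least one of these, so T is a hitting set of size 3.
No choice of 2 items meets every group, so 3 is the minimum.

3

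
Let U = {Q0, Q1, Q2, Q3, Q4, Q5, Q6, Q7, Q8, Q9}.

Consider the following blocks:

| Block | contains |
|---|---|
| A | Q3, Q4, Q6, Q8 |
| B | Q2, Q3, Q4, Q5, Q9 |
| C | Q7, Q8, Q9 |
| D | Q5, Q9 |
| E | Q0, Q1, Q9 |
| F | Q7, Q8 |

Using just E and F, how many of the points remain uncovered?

Union of E, F = {Q0, Q1, Q7, Q8, Q9}.
Not covered: Q2, Q3, Q4, Q5, Q6 — 5 points.

5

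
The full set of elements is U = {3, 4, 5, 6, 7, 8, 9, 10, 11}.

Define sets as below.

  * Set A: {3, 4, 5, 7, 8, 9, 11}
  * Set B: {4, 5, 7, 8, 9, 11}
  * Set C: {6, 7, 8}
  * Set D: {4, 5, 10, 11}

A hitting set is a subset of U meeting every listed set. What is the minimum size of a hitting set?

2

H = {8, 10} meets every set (each contains at least one member of H), and |H| = 2.
The sets C, D are pairwise disjoint, so any hitting set needs a separate element for each — at least 2. Hence 2 is optimal.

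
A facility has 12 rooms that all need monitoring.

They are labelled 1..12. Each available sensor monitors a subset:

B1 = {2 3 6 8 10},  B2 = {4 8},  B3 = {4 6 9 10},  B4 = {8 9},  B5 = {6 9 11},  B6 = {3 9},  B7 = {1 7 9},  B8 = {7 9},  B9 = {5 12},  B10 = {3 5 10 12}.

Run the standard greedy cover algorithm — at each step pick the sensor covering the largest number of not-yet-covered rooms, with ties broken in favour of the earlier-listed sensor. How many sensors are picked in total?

Greedy: pick B1 (covers 5 new) → pick B7 (covers 3 new) → pick B9 (covers 2 new) → pick B2 (covers 1 new) → pick B5 (covers 1 new). Total picks: 5.

5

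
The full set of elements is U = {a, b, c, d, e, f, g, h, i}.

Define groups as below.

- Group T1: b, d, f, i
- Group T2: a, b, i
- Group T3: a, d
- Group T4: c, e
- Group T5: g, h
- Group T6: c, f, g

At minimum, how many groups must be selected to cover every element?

4

Take {T1, T2, T4, T5}. Their union is {a, b, c, d, e, f, g, h, i}, which is all 9 elements.
No 3 of the 6 groups cover everything (all 20 combinations miss at least one element), so 4 is optimal.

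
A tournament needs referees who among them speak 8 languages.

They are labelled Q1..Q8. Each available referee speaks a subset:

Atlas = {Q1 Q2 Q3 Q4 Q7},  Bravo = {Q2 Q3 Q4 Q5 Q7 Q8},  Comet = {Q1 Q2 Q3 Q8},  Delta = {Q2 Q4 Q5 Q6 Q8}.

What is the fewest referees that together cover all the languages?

Atlas and Delta together: Atlas ∪ Delta = {Q1, Q2, Q3, Q4, Q5, Q6, Q7, Q8} — every language is covered.
No single referee has all 8 languages (the largest, Bravo, has 6), so 2 is optimal.

2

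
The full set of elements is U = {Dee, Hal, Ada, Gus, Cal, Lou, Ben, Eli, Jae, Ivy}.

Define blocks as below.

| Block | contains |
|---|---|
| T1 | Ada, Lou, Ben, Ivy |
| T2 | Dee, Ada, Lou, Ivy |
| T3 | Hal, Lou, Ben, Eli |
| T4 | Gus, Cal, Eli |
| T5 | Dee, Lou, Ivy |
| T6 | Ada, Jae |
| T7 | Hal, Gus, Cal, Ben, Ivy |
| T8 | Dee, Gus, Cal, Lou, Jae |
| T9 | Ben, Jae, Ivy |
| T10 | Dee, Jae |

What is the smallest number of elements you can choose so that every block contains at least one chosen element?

The 3 elements {Gus, Lou, Jae} hit every block.
The blocks T4, T5, T6 are pairwise disjoint, so any hitting set needs a separate element for each — at least 3. Hence 3 is optimal.

3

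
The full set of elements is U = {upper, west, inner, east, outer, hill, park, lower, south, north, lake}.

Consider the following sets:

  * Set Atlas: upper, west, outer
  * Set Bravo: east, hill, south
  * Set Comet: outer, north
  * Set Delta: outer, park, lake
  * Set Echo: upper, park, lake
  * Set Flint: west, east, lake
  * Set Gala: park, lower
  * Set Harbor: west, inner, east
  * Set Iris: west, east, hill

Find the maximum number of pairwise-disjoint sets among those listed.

3

Bravo, Comet, Echo are pairwise disjoint (Bravo={east,hill,south}; Comet={outer,north}; Echo={upper,park,lake}).
Every remaining set overlaps one of these, and no 4 of the listed sets are pairwise disjoint, so 3 is the maximum.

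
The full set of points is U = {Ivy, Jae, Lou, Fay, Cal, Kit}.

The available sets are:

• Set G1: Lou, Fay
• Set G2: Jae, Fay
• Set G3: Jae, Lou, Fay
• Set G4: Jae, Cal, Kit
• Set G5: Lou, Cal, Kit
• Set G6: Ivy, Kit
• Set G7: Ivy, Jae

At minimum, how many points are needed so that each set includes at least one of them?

3

Take H = {Ivy, Jae, Lou}. Each listed set contains at least one of these, so H is a hitting set of size 3.
No choice of 2 points meets every set, so 3 is the minimum.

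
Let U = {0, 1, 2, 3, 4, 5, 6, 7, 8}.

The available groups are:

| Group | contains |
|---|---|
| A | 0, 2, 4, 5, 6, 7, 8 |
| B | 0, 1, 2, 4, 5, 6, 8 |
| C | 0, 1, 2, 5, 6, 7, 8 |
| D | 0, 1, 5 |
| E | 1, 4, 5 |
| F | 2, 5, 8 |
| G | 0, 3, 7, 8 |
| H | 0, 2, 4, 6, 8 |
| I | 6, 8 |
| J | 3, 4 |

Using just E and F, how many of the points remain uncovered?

4

Union of E, F = {1, 2, 4, 5, 8}.
Not covered: 0, 3, 6, 7 — 4 points.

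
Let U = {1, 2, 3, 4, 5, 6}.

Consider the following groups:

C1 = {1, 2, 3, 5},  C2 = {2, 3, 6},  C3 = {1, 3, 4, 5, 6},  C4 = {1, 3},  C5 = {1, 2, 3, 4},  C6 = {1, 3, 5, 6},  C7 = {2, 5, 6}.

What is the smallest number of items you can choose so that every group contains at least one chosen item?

2

The 2 items {3, 6} hit every group.
The groups C4, C7 are pairwise disjoint, so any hitting set needs a separate item for each — at least 2. Hence 2 is optimal.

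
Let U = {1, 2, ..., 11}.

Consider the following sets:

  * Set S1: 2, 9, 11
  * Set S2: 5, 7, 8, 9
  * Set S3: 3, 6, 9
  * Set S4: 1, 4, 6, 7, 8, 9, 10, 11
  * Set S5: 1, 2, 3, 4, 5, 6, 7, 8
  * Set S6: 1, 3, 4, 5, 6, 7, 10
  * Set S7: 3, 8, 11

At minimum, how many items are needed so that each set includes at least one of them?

The 2 items {3, 9} hit every set.
The sets S1, S6 are pairwise disjoint, so any hitting set needs a separate item for each — at least 2. Hence 2 is optimal.

2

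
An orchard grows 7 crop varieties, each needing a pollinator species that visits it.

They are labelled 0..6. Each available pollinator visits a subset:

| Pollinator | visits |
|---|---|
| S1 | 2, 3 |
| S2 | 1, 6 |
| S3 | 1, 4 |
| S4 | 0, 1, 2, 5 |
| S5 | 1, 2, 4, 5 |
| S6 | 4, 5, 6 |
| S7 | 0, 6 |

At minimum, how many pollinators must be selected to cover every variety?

3

S1 and S5 and S7 together: S1 ∪ S5 ∪ S7 = {0, 1, 2, 3, 4, 5, 6} — every variety is covered.
Only S1 contains 3, so S1 is forced; the remaining 5 varieties need at least 2 more pollinators (each remaining pollinator adds at most 3) — so at least 3 pollinators are needed, and 3 is optimal.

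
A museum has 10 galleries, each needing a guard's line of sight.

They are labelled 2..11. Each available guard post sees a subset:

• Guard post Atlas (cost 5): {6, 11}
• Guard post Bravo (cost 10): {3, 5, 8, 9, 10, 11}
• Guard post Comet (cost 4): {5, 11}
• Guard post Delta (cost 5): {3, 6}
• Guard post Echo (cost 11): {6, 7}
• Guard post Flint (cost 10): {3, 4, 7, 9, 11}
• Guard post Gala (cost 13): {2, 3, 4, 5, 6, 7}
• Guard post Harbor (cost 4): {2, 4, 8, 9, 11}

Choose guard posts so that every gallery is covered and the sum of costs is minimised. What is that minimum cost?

Bravo, Gala together cover every gallery (Bravo ∪ Gala = {2, 3, 4, 5, 6, 7, 8, 9, 10, 11}); total cost 10 + 13 = 23.
The greedy pick Harbor, Delta, Comet, Bravo, Flint costs 33; no covering selection beats 23.

23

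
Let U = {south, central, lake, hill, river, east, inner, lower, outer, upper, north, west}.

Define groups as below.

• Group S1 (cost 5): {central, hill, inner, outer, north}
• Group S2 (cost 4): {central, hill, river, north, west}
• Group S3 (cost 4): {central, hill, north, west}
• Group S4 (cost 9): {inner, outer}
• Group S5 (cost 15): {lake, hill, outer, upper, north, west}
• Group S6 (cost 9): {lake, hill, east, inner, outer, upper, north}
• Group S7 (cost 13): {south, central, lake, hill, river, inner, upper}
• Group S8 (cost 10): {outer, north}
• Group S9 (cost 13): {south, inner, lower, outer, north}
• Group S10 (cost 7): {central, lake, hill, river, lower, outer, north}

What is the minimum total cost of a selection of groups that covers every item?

S2, S6, S9 together cover every item (S2 ∪ S6 ∪ S9 = {south, central, lake, hill, river, east, inner, lower, outer, upper, north, west}); total cost 4 + 9 + 13 = 26.
No covering selection has total cost below 26.

26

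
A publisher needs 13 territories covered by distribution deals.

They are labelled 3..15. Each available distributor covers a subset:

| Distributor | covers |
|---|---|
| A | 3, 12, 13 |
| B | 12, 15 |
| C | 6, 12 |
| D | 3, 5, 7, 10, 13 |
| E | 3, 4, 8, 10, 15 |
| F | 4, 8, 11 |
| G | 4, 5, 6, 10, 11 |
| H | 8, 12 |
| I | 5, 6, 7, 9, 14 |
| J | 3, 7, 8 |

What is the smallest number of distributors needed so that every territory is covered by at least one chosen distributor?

4

B and D and F and I together: B ∪ D ∪ F ∪ I = {3, 4, 5, 6, 7, 8, 9, 10, 11, 12, 13, 14, 15} — every territory is covered.
No 3 of the 10 distributors cover everything (all 120 combinations miss at least one territory), so 4 is optimal.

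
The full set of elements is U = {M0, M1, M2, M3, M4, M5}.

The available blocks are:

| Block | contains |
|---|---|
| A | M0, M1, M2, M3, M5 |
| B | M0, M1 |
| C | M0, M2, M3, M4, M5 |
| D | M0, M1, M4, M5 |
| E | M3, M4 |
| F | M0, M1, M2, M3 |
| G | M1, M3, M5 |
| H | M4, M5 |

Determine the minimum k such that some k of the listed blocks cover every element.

2

A and H cover everything between them: the union {M0, M1, M2, M3, M4, M5} is all of U.
No single block has all 6 elements (the largest, A, has 5), so 2 is optimal.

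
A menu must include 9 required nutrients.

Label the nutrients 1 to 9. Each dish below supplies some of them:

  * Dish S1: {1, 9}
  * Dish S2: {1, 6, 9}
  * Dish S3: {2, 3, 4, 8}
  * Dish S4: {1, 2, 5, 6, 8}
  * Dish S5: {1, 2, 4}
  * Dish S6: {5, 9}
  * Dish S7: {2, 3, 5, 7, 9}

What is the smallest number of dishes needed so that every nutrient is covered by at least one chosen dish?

3

S3 and S4 and S7 together: S3 ∪ S4 ∪ S7 = {1, 2, 3, 4, 5, 6, 7, 8, 9} — every nutrient is covered.
Only S7 contains 7, so S7 is forced; the remaining 4 nutrients need at least 2 more dishes (each remaining dish adds at most 3) — so at least 3 dishes are needed, and 3 is optimal.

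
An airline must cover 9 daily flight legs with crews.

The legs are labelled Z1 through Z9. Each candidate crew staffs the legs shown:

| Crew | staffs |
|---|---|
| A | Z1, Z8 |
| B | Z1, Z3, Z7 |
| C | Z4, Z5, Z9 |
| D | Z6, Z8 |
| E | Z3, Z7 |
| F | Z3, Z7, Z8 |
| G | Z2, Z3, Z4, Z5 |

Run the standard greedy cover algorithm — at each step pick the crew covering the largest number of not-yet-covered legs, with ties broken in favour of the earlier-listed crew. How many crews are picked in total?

5

Greedy: pick G (covers 4 new) → pick A (covers 2 new) → pick B (covers 1 new) → pick C (covers 1 new) → pick D (covers 1 new). Total picks: 5.
(The true minimum cover uses only 4 crews, so greedy is not optimal here.)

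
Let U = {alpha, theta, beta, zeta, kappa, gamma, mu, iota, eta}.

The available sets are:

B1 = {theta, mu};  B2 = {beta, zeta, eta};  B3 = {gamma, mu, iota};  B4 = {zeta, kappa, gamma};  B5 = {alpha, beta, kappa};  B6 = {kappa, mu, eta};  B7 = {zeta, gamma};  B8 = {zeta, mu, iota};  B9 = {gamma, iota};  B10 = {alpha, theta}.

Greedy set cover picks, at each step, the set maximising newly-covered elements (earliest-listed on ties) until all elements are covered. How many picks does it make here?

4

Greedy: pick B2 (covers 3 new) → pick B3 (covers 3 new) → pick B5 (covers 2 new) → pick B1 (covers 1 new). Total picks: 4.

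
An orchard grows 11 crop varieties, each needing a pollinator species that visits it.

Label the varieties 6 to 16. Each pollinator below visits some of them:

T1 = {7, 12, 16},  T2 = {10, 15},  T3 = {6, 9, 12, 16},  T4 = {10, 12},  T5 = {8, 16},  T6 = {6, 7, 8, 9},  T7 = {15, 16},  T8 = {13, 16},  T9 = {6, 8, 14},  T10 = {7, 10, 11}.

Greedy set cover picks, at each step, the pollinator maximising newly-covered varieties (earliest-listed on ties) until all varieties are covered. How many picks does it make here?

Greedy: pick T3 (covers 4 new) → pick T10 (covers 3 new) → pick T9 (covers 2 new) → pick T2 (covers 1 new) → pick T8 (covers 1 new). Total picks: 5.

5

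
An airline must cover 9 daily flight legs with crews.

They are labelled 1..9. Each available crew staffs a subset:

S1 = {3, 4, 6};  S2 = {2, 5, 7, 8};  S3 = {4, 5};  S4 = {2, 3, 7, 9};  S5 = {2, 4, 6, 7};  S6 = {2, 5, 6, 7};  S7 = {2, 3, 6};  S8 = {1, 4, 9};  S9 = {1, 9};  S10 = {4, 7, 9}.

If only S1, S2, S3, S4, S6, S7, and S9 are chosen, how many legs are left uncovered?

Union of S1, S2, S3, S4, S6, S7, S9 = {1, 2, 3, 4, 5, 6, 7, 8, 9} — that's every leg, so 0 are uncovered.

0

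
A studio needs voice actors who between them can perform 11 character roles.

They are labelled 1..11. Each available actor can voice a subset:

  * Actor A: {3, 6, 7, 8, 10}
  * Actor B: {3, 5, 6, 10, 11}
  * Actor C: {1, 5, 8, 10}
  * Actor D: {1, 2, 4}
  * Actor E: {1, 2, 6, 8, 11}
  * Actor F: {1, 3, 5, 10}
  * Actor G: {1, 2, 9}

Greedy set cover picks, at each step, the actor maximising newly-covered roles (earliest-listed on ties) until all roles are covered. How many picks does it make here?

4

Greedy: pick A (covers 5 new) → pick D (covers 3 new) → pick B (covers 2 new) → pick G (covers 1 new). Total picks: 4.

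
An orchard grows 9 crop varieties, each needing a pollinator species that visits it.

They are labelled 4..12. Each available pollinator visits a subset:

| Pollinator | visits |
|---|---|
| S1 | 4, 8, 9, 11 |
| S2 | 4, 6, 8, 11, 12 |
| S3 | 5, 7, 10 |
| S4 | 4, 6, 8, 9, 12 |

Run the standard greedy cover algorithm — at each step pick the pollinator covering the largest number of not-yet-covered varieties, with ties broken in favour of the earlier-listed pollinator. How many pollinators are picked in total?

Greedy: pick S2 (covers 5 new) → pick S3 (covers 3 new) → pick S1 (covers 1 new). Total picks: 3.

3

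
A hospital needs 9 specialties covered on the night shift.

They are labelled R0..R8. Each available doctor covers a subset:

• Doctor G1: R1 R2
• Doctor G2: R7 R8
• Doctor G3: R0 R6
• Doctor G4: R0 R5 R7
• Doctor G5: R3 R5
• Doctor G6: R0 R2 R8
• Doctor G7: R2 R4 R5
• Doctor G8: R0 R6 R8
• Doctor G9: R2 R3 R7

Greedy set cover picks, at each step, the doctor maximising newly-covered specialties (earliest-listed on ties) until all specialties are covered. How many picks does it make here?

Greedy: pick G4 (covers 3 new) → pick G1 (covers 2 new) → pick G8 (covers 2 new) → pick G5 (covers 1 new) → pick G7 (covers 1 new). Total picks: 5.
(The true minimum cover uses only 4 doctors, so greedy is not optimal here.)

5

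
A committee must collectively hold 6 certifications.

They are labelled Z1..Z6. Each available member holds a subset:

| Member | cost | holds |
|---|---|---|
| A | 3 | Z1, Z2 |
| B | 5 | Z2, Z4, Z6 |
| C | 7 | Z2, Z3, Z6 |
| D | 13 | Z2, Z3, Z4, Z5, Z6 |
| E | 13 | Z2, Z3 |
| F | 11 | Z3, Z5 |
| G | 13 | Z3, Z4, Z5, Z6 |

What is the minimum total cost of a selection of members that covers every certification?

16

A, D together cover every certification (A ∪ D = {Z1, Z2, Z3, Z4, Z5, Z6}); total cost 3 + 13 = 16.
The greedy pick A, B, F costs 19; no covering selection beats 16.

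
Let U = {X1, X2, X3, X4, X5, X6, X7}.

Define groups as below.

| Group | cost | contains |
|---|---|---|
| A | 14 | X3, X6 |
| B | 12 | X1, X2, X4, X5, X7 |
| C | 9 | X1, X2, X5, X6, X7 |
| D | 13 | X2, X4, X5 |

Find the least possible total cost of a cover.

26

A, B together cover every item (A ∪ B = {X1, X2, X3, X4, X5, X6, X7}); total cost 14 + 12 = 26.
The greedy pick C, B, A costs 35; no covering selection beats 26.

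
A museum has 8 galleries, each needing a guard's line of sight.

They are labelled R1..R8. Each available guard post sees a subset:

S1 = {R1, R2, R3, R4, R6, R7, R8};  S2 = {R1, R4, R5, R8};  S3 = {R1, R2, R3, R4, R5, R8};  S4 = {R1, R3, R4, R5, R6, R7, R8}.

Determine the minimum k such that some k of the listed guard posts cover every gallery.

Take {S3, S4}. Their union is {R1, R2, R3, R4, R5, R6, R7, R8}, which is all 8 galleries.
No single guard post has all 8 galleries (the largest, S1, has 7), so 2 is optimal.

2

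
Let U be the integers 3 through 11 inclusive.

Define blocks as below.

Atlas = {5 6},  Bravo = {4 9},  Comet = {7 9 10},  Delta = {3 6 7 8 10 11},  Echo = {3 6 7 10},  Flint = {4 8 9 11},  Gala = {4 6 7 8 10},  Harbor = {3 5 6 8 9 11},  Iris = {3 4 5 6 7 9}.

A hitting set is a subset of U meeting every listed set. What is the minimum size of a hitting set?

2

The 2 items {6, 9} hit every block.
The blocks Atlas, Comet are pairwise disjoint, so any hitting set needs a separate item for each — at least 2. Hence 2 is optimal.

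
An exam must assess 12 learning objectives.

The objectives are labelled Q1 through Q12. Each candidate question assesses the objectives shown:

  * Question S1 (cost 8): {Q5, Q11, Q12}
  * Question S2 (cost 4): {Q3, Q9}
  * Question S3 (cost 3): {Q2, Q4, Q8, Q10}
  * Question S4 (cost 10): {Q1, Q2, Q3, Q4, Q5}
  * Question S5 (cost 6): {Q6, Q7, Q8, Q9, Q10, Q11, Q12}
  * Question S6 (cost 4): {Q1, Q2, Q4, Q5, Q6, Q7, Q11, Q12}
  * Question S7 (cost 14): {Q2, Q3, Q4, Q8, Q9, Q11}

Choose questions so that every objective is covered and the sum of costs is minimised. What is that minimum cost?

S2, S3, S6 together cover every objective (S2 ∪ S3 ∪ S6 = {Q1, Q2, Q3, Q4, Q5, Q6, Q7, Q8, Q9, Q10, Q11, Q12}); total cost 4 + 3 + 4 = 11.
No covering selection has total cost below 11.

11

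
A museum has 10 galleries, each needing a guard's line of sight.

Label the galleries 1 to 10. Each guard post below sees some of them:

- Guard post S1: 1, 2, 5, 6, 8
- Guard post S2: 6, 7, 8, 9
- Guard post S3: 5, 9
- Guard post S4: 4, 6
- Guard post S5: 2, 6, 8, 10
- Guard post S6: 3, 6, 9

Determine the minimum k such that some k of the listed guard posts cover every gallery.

5

S1 and S2 and S4 and S5 and S6 together: S1 ∪ S2 ∪ S4 ∪ S5 ∪ S6 = {1, 2, 3, 4, 5, 6, 7, 8, 9, 10} — every gallery is covered.
No 4 of the 6 guard posts cover everything (all 15 combinations miss at least one gallery), so 5 is optimal.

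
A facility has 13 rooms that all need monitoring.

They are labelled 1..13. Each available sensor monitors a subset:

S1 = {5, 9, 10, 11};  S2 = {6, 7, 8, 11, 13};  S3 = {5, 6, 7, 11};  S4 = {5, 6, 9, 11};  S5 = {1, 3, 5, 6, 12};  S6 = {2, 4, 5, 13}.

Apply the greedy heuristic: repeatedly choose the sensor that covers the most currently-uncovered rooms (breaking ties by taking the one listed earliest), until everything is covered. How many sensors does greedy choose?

Greedy: pick S2 (covers 5 new) → pick S5 (covers 4 new) → pick S1 (covers 2 new) → pick S6 (covers 2 new). Total picks: 4.

4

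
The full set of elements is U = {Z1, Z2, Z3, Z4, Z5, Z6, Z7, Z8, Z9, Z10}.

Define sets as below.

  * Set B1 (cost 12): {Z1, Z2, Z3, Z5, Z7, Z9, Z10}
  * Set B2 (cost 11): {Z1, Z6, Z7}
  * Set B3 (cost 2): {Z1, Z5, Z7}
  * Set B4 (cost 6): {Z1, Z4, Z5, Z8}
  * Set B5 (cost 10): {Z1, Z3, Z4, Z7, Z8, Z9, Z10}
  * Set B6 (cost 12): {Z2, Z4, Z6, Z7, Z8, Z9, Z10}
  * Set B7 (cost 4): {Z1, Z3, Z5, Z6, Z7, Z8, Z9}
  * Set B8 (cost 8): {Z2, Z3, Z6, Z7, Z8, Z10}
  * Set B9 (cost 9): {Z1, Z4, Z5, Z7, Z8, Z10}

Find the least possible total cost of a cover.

B6, B7 together cover every element (B6 ∪ B7 = {Z1, Z2, Z3, Z4, Z5, Z6, Z7, Z8, Z9, Z10}); total cost 12 + 4 = 16.
No covering selection has total cost below 16.

16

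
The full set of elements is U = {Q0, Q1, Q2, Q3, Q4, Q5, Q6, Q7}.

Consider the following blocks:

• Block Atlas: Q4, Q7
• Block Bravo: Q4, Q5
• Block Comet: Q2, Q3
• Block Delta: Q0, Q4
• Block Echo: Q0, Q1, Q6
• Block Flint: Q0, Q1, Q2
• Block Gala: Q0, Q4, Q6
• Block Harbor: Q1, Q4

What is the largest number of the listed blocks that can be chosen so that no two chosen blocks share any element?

Bravo, Comet, Echo are pairwise disjoint (Bravo={Q4,Q5}; Comet={Q2,Q3}; Echo={Q0,Q1,Q6}).
Every remaining block overlaps one of these, and no 4 of the listed blocks are pairwise disjoint, so 3 is the maximum.

3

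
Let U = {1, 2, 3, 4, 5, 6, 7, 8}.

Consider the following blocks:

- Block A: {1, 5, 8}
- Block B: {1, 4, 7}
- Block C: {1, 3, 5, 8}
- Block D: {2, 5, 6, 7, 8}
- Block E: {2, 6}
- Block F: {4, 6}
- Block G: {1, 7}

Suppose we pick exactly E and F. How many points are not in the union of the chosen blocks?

5

Union of E, F = {2, 4, 6}.
Not covered: 1, 3, 5, 7, 8 — 5 points.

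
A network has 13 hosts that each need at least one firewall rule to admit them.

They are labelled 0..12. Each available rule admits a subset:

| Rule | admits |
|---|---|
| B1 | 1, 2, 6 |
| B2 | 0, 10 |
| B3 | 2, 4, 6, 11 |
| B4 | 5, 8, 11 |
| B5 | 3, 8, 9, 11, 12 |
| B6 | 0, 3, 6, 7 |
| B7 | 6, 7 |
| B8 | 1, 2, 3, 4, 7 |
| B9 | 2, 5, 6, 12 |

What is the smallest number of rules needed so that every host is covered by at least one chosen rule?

4

B2 and B5 and B8 and B9 together: B2 ∪ B5 ∪ B8 ∪ B9 = {0, 1, 2, 3, 4, 5, 6, 7, 8, 9, 10, 11, 12} — every host is covered.
Only B2 contains 10, so B2 is forced; the remaining 11 hosts need at least 3 more rules (each remaining rule adds at most 5) — so at least 4 rules are needed, and 4 is optimal.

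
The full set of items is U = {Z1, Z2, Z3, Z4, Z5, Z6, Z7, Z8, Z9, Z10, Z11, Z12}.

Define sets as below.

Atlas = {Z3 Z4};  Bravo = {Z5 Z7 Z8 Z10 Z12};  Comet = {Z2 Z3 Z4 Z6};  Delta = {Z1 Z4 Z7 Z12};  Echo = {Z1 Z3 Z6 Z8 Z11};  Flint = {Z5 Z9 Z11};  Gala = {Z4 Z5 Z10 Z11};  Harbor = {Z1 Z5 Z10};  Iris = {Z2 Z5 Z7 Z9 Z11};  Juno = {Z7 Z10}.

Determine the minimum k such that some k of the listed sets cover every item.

Bravo, Comet, Echo, and Flint cover everything between them: the union {Z1, Z2, Z3, Z4, Z5, Z6, Z7, Z8, Z9, Z10, Z11, Z12} is all of U.
No 3 of the 10 sets cover everything (all 120 combinations miss at least one item), so 4 is optimal.

4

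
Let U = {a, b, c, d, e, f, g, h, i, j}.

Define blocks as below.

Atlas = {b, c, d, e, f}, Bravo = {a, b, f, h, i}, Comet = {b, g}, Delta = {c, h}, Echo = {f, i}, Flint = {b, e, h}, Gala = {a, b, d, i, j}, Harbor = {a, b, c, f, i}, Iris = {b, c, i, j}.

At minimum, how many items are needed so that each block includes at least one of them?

3

Take T = {b, c, i}. Each listed block contains at least one of these, so T is a hitting set of size 3.
The blocks Comet, Delta, Echo are pairwise disjoint, so any hitting set needs a separate item for each — at least 3. Hence 3 is optimal.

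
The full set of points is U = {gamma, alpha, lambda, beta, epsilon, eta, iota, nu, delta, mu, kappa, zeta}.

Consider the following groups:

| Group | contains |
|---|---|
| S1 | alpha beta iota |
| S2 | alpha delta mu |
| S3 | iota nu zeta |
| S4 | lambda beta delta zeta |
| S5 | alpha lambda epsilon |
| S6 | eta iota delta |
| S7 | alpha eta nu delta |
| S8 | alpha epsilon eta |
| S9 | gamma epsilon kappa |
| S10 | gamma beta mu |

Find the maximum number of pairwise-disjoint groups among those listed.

3

S3, S5, S10 are pairwise disjoint (S3={iota,nu,zeta}; S5={alpha,lambda,epsilon}; S10={gamma,beta,mu}).
Every remaining group overlaps one of these, and no 4 of the listed groups are pairwise disjoint, so 3 is the maximum.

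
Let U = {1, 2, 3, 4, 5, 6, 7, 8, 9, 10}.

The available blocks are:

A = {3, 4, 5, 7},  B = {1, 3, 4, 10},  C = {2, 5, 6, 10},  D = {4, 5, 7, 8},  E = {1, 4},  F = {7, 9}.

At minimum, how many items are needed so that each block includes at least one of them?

H = {1, 5, 9} meets every block (each contains at least one member of H), and |H| = 3.
The blocks C, E, F are pairwise disjoint, so any hitting set needs a separate item for each — at least 3. Hence 3 is optimal.

3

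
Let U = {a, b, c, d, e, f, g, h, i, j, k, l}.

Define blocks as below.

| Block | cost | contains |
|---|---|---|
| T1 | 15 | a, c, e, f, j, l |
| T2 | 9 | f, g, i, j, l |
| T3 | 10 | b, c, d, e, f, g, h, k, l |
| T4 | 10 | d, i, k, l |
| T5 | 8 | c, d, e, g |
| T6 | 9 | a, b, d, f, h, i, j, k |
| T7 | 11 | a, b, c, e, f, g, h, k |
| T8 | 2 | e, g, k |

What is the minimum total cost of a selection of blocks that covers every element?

19

T3, T6 together cover every element (T3 ∪ T6 = {a, b, c, d, e, f, g, h, i, j, k, l}); total cost 10 + 9 = 19.
The greedy pick T8, T6, T3 costs 21; no covering selection beats 19.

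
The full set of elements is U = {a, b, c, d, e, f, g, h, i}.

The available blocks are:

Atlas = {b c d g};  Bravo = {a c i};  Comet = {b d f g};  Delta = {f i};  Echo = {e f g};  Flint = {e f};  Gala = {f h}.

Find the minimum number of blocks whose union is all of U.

Atlas and Bravo and Echo and Gala together: Atlas ∪ Bravo ∪ Echo ∪ Gala = {a, b, c, d, e, f, g, h, i} — every element is covered.
No 3 of the 7 blocks cover everything (all 35 combinations miss at least one element), so 4 is optimal.

4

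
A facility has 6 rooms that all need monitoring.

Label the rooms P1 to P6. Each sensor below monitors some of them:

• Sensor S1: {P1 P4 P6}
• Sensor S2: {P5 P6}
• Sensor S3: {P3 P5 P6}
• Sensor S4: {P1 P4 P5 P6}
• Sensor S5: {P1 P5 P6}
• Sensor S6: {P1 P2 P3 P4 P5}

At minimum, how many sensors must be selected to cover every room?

Take {S2, S6}. Their union is {P1, P2, P3, P4, P5, P6}, which is all 6 rooms.
No single sensor has all 6 rooms (the largest, S6, has 5), so 2 is optimal.

2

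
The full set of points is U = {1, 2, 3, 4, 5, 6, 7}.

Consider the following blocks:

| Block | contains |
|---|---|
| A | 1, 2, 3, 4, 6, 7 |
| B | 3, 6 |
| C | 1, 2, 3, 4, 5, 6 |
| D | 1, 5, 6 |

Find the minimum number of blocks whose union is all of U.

2

A and C together: A ∪ C = {1, 2, 3, 4, 5, 6, 7} — every point is covered.
No single block has all 7 points (the largest, A, has 6), so 2 is optimal.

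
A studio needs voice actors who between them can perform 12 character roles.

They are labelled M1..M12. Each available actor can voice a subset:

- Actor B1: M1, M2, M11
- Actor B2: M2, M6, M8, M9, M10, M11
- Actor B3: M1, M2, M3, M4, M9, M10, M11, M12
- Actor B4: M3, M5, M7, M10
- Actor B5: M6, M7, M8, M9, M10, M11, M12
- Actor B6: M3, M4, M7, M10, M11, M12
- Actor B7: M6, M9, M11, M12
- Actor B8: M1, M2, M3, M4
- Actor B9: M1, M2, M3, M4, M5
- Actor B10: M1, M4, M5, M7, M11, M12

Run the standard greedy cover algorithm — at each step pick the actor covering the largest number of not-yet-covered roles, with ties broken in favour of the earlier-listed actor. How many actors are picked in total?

3

Greedy: pick B3 (covers 8 new) → pick B5 (covers 3 new) → pick B4 (covers 1 new). Total picks: 3.
(The true minimum cover uses only 2 actors, so greedy is not optimal here.)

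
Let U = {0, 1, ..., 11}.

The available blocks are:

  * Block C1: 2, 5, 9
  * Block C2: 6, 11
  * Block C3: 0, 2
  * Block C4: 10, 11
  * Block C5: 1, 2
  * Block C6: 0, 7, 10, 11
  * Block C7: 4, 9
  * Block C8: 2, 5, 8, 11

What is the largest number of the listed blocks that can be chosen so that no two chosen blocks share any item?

3

C2, C5, C7 are pairwise disjoint (C2={6,11}; C5={1,2}; C7={4,9}).
Every remaining block overlaps one of these, and no 4 of the listed blocks are pairwise disjoint, so 3 is the maximum.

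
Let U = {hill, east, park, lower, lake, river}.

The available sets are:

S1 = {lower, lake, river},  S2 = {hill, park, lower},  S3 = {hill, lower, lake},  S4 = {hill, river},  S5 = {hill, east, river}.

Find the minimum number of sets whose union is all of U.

3

Take {S1, S2, S5}. Their union is {hill, east, park, lower, lake, river}, which is all 6 elements.
Only S5 contains east, so S5 is forced; the remaining 3 elements need at least 2 more sets (each remaining set adds at most 2) — so at least 3 sets are needed, and 3 is optimal.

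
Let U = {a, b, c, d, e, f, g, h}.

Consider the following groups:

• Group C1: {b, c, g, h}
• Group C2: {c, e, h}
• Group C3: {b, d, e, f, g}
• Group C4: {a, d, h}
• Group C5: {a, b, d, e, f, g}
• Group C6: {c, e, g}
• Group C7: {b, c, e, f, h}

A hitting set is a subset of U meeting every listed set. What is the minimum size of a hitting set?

The 2 elements {c, d} hit every group.
The groups C4, C6 are pairwise disjoint, so any hitting set needs a separate element for each — at least 2. Hence 2 is optimal.

2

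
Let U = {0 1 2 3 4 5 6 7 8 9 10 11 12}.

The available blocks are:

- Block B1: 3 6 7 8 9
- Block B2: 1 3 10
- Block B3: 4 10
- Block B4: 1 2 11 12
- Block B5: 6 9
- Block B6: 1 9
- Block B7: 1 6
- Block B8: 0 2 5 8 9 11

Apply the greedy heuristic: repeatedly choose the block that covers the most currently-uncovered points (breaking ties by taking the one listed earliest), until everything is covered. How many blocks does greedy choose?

5

Greedy: pick B8 (covers 6 new) → pick B1 (covers 3 new) → pick B2 (covers 2 new) → pick B3 (covers 1 new) → pick B4 (covers 1 new). Total picks: 5.
(The true minimum cover uses only 4 blocks, so greedy is not optimal here.)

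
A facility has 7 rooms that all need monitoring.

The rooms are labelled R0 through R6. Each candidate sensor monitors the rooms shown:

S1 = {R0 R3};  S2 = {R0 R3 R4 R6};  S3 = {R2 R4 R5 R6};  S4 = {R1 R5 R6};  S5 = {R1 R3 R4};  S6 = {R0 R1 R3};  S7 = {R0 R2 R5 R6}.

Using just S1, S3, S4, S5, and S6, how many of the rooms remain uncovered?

Union of S1, S3, S4, S5, S6 = {R0, R1, R2, R3, R4, R5, R6} — that's every room, so 0 are uncovered.

0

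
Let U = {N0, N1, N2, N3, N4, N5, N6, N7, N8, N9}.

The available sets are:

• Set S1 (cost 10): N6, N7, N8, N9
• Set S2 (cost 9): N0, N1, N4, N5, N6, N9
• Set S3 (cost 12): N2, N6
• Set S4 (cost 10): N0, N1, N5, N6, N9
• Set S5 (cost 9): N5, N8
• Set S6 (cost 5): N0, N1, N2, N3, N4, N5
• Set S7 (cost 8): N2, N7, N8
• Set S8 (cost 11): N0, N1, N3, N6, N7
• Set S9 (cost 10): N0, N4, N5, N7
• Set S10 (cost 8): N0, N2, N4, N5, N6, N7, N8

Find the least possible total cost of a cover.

S1, S6 together cover every point (S1 ∪ S6 = {N0, N1, N2, N3, N4, N5, N6, N7, N8, N9}); total cost 10 + 5 = 15.
No covering selection has total cost below 15.

15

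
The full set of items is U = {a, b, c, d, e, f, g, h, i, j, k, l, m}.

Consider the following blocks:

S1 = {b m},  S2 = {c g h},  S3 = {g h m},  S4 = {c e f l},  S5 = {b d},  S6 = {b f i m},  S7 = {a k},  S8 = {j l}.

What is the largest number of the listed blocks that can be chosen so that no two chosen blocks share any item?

S2, S5, S7, S8 are pairwise disjoint (S2={c,g,h}; S5={b,d}; S7={a,k}; S8={j,l}).
Every remaining block overlaps one of these, and no 5 of the listed blocks are pairwise disjoint, so 4 is the maximum.

4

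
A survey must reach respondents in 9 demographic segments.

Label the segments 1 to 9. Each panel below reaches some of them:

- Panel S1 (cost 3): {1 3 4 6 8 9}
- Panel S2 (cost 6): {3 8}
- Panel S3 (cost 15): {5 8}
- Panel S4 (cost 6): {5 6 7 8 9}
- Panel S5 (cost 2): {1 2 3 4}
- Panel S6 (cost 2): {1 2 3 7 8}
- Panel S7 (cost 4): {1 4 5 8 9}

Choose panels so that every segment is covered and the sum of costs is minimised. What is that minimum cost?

S4, S5 together cover every segment (S4 ∪ S5 = {1, 2, 3, 4, 5, 6, 7, 8, 9}); total cost 6 + 2 = 8.
The greedy pick S6, S1, S7 costs 9; no covering selection beats 8.

8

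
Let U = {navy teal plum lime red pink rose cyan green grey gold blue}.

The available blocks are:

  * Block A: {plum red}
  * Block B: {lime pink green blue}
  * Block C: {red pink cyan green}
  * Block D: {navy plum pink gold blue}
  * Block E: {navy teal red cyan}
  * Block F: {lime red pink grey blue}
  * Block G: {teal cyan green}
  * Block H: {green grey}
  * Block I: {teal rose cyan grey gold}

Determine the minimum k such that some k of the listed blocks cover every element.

Take {D, F, H, I}. Their union is {navy, teal, plum, lime, red, pink, rose, cyan, green, grey, gold, blue}, which is all 12 elements.
No 3 of the 9 blocks cover everything (all 84 combinations miss at least one element), so 4 is optimal.

4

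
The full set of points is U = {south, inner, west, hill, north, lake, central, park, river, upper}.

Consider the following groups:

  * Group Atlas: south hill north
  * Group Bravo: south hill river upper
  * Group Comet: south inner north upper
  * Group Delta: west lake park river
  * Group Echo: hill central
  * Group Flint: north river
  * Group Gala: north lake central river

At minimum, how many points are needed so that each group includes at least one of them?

The 3 points {hill, river, upper} hit every group.
The groups Comet, Delta, Echo are pairwise disjoint, so any hitting set needs a separate point for each — at least 3. Hence 3 is optimal.

3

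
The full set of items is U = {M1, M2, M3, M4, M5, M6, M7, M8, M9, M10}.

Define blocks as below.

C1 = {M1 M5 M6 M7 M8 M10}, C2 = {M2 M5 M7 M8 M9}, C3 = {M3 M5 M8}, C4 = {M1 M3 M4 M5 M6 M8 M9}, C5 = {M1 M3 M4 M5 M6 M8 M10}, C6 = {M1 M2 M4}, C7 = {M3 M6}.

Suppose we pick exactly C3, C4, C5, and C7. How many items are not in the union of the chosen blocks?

2

Union of C3, C4, C5, C7 = {M1, M3, M4, M5, M6, M8, M9, M10}.
Not covered: M2, M7 — 2 items.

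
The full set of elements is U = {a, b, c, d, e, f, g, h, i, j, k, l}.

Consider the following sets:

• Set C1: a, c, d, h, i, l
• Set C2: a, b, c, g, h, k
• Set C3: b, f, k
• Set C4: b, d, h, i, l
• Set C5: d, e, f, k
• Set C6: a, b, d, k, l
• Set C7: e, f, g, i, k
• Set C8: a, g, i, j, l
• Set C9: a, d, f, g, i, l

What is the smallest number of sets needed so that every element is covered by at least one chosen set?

C2 and C5 and C8 together: C2 ∪ C5 ∪ C8 = {a, b, c, d, e, f, g, h, i, j, k, l} — every element is covered.
Only C8 contains j, so C8 is forced; the remaining 7 elements need at least 2 more sets (each remaining set adds at most 4) — so at least 3 sets are needed, and 3 is optimal.

3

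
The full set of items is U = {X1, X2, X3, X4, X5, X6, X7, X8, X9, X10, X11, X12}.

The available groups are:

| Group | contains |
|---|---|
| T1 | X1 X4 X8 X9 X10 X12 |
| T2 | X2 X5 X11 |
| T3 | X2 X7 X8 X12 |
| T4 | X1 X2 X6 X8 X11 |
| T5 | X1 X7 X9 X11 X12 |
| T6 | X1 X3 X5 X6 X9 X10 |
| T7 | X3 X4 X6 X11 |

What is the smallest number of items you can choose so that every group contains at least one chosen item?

3

The 3 items {X5, X8, X11} hit every group.
No choice of 2 items meets every group, so 3 is the minimum.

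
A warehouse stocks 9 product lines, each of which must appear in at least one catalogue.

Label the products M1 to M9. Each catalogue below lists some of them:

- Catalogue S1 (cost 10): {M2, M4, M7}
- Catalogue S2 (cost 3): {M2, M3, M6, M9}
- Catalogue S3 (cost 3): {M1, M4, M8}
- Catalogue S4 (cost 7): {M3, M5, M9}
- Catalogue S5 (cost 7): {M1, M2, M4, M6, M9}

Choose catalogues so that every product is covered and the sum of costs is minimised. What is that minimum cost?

23

S1, S2, S3, S4 together cover every product (S1 ∪ S2 ∪ S3 ∪ S4 = {M1, M2, M3, M4, M5, M6, M7, M8, M9}); total cost 10 + 3 + 3 + 7 = 23.
No covering selection has total cost below 23.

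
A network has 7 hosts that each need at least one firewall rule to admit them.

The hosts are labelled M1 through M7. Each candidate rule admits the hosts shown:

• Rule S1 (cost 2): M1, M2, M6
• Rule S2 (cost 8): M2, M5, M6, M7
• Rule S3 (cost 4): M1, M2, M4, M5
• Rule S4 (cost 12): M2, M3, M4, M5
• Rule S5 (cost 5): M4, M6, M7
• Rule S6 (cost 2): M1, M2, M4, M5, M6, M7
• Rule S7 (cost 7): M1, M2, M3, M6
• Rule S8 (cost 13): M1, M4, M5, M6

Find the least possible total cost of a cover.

9

S6, S7 together cover every host (S6 ∪ S7 = {M1, M2, M3, M4, M5, M6, M7}); total cost 2 + 7 = 9.
No covering selection has total cost below 9.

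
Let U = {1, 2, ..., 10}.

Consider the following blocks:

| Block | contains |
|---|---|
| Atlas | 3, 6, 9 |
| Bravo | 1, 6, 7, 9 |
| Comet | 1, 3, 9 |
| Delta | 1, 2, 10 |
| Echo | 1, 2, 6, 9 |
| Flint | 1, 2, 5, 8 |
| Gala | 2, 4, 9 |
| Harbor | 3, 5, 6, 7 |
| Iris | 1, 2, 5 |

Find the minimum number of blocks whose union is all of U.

Delta, Flint, Gala, and Harbor cover everything between them: the union {1, 2, 3, 4, 5, 6, 7, 8, 9, 10} is all of U.
No 3 of the 9 blocks cover everything (all 84 combinations miss at least one point), so 4 is optimal.

4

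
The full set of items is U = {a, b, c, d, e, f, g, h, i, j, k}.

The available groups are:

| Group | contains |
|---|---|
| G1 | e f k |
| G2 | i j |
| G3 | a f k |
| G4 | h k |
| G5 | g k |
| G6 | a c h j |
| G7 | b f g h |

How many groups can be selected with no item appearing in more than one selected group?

G2, G7 are pairwise disjoint (G2={i,j}; G7={b,f,g,h}).
Every remaining group overlaps one of these, and no 3 of the listed groups are pairwise disjoint, so 2 is the maximum.

2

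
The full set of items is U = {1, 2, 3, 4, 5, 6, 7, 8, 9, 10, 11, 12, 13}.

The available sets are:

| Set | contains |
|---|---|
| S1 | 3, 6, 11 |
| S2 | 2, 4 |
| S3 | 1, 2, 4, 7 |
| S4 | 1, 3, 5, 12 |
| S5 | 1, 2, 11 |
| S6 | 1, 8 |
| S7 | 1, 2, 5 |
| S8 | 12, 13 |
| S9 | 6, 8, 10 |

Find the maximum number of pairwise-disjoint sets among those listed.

S1, S2, S6, S8 are pairwise disjoint (S1={3,6,11}; S2={2,4}; S6={1,8}; S8={12,13}).
Every remaining set overlaps one of these, and no 5 of the listed sets are pairwise disjoint, so 4 is the maximum.

4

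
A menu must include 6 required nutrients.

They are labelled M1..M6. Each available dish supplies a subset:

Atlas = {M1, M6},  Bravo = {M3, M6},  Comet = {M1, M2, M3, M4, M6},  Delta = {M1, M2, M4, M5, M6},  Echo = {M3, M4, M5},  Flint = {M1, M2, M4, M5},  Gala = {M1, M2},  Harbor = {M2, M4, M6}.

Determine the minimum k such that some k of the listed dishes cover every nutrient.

2

Take {Bravo, Flint}. Their union is {M1, M2, M3, M4, M5, M6}, which is all 6 nutrients.
No single dish has all 6 nutrients (the largest, Comet, has 5), so 2 is optimal.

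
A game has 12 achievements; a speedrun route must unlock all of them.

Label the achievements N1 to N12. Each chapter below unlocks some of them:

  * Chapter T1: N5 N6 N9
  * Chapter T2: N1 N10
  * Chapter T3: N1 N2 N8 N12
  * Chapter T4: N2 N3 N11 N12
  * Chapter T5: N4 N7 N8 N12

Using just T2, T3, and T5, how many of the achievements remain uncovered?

5

Union of T2, T3, T5 = {N1, N2, N4, N7, N8, N10, N12}.
Not covered: N3, N5, N6, N9, N11 — 5 achievements.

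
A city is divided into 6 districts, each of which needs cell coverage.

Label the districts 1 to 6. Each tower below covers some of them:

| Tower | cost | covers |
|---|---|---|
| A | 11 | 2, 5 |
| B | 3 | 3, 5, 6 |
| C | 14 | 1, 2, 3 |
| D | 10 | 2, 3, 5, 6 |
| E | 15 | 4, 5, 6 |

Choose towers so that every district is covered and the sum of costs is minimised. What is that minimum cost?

C, E together cover every district (C ∪ E = {1, 2, 3, 4, 5, 6}); total cost 14 + 15 = 29.
The greedy pick B, C, E costs 32; no covering selection beats 29.

29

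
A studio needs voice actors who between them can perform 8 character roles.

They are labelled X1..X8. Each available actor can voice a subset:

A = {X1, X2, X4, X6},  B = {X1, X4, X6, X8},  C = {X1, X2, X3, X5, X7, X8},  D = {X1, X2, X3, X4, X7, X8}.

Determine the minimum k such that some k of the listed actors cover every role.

Take {A, C}. Their union is {X1, X2, X3, X4, X5, X6, X7, X8}, which is all 8 roles.
No single actor has all 8 roles (the largest, C, has 6), so 2 is optimal.

2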